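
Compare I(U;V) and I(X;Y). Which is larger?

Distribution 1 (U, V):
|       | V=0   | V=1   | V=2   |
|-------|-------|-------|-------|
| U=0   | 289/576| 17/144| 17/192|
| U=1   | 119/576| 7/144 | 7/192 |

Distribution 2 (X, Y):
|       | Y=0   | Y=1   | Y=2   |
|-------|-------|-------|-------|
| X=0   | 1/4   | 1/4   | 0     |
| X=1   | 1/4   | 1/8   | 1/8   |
Distribution 1 (U, V):
Marginal P(U) (row sums):
  P(U=0) = 289/576 + 17/144 + 17/192 = 17/24
  P(U=1) = 119/576 + 7/144 + 7/192 = 7/24
Marginal P(V) (column sums):
  P(V=0) = 289/576 + 119/576 = 17/24
  P(V=1) = 17/144 + 7/144 = 1/6
  P(V=2) = 17/192 + 7/192 = 1/8

H(U) = -[(17/24)·log₂(17/24) + (7/24)·log₂(7/24)]
  = 0.3524 + 0.5185
  = 0.8709 bits
H(V) = -[(17/24)·log₂(17/24) + (1/6)·log₂(1/6) + (1/8)·log₂(1/8)]
  = 0.3524 + 0.4308 + 0.3750
  = 1.1582 bits
H(U,V) = -[(289/576)·log₂(289/576) + (17/144)·log₂(17/144) + (17/192)·log₂(17/192) + (119/576)·log₂(119/576) + (7/144)·log₂(7/144) + (7/192)·log₂(7/192)]
  = 0.4992 + 0.3639 + 0.3097 + 0.4700 + 0.2121 + 0.1742
  = 2.0291 bits

I(U;V) = H(U) + H(V) - H(U,V)
  = 0.8709 + 1.1582 - 2.0291
  = 0.0000 bits

Distribution 2 (X, Y):
Marginal P(X) (row sums):
  P(X=0) = 1/4 + 1/4 + 0 = 1/2
  P(X=1) = 1/4 + 1/8 + 1/8 = 1/2
Marginal P(Y) (column sums):
  P(Y=0) = 1/4 + 1/4 = 1/2
  P(Y=1) = 1/4 + 1/8 = 3/8
  P(Y=2) = 0 + 1/8 = 1/8

H(X) = -[(1/2)·log₂(1/2) + (1/2)·log₂(1/2)]
  = 0.5000 + 0.5000
  = 1.0000 bits
H(Y) = -[(1/2)·log₂(1/2) + (3/8)·log₂(3/8) + (1/8)·log₂(1/8)]
  = 0.5000 + 0.5306 + 0.3750
  = 1.4056 bits
H(X,Y) = -[(1/4)·log₂(1/4) + (1/4)·log₂(1/4) + (1/4)·log₂(1/4) + (1/8)·log₂(1/8) + (1/8)·log₂(1/8)]
  = 0.5000 + 0.5000 + 0.5000 + 0.3750 + 0.3750
  = 2.2500 bits

I(X;Y) = H(X) + H(Y) - H(X,Y)
  = 1.0000 + 1.4056 - 2.2500
  = 0.1556 bits

I(X;Y) = 0.1556 bits > I(U;V) = 0.0000 bits, so (X, Y) has the higher mutual information (stronger dependence).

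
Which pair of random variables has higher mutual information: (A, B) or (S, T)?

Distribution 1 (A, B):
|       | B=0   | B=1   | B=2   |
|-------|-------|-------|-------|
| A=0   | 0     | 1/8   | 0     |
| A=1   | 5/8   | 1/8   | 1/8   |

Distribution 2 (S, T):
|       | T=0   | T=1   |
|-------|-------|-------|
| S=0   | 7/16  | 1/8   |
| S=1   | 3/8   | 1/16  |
Distribution 1 (A, B):
Marginal P(A) (row sums):
  P(A=0) = 0 + 1/8 + 0 = 1/8
  P(A=1) = 5/8 + 1/8 + 1/8 = 7/8
Marginal P(B) (column sums):
  P(B=0) = 0 + 5/8 = 5/8
  P(B=1) = 1/8 + 1/8 = 1/4
  P(B=2) = 0 + 1/8 = 1/8

H(A) = -[(1/8)·log₂(1/8) + (7/8)·log₂(7/8)]
  = 0.3750 + 0.1686
  = 0.5436 bits
H(B) = -[(5/8)·log₂(5/8) + (1/4)·log₂(1/4) + (1/8)·log₂(1/8)]
  = 0.4238 + 0.5000 + 0.3750
  = 1.2988 bits
H(A,B) = -[(1/8)·log₂(1/8) + (5/8)·log₂(5/8) + (1/8)·log₂(1/8) + (1/8)·log₂(1/8)]
  = 0.3750 + 0.4238 + 0.3750 + 0.3750
  = 1.5488 bits

I(A;B) = H(A) + H(B) - H(A,B)
  = 0.5436 + 1.2988 - 1.5488
  = 0.2936 bits

Distribution 2 (S, T):
Marginal P(S) (row sums):
  P(S=0) = 7/16 + 1/8 = 9/16
  P(S=1) = 3/8 + 1/16 = 7/16
Marginal P(T) (column sums):
  P(T=0) = 7/16 + 3/8 = 13/16
  P(T=1) = 1/8 + 1/16 = 3/16

H(S) = -[(9/16)·log₂(9/16) + (7/16)·log₂(7/16)]
  = 0.4669 + 0.5218
  = 0.9887 bits
H(T) = -[(13/16)·log₂(13/16) + (3/16)·log₂(3/16)]
  = 0.2434 + 0.4528
  = 0.6962 bits
H(S,T) = -[(7/16)·log₂(7/16) + (1/8)·log₂(1/8) + (3/8)·log₂(3/8) + (1/16)·log₂(1/16)]
  = 0.5218 + 0.3750 + 0.5306 + 0.2500
  = 1.6774 bits

I(S;T) = H(S) + H(T) - H(S,T)
  = 0.9887 + 0.6962 - 1.6774
  = 0.0075 bits

I(A;B) = 0.2936 bits > I(S;T) = 0.0075 bits, so (A, B) has the higher mutual information (stronger dependence).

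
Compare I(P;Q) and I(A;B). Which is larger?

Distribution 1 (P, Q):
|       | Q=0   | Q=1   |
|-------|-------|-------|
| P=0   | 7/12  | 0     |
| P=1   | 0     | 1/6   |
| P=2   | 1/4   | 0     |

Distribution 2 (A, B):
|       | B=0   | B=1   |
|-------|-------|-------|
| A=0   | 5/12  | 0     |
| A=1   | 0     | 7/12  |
Distribution 1 (P, Q):
Marginal P(P) (row sums):
  P(P=0) = 7/12 + 0 = 7/12
  P(P=1) = 0 + 1/6 = 1/6
  P(P=2) = 1/4 + 0 = 1/4
Marginal P(Q) (column sums):
  P(Q=0) = 7/12 + 0 + 1/4 = 5/6
  P(Q=1) = 0 + 1/6 + 0 = 1/6

H(P) = -[(7/12)·log₂(7/12) + (1/6)·log₂(1/6) + (1/4)·log₂(1/4)]
  = 0.4536 + 0.4308 + 0.5000
  = 1.3844 bits
H(Q) = -[(5/6)·log₂(5/6) + (1/6)·log₂(1/6)]
  = 0.2192 + 0.4308
  = 0.6500 bits
H(P,Q) = -[(7/12)·log₂(7/12) + (1/6)·log₂(1/6) + (1/4)·log₂(1/4)]
  = 0.4536 + 0.4308 + 0.5000
  = 1.3844 bits

I(P;Q) = H(P) + H(Q) - H(P,Q)
  = 1.3844 + 0.6500 - 1.3844
  = 0.6500 bits

Distribution 2 (A, B):
Marginal P(A) (row sums):
  P(A=0) = 5/12 + 0 = 5/12
  P(A=1) = 0 + 7/12 = 7/12
Marginal P(B) (column sums):
  P(B=0) = 5/12 + 0 = 5/12
  P(B=1) = 0 + 7/12 = 7/12

H(A) = -[(5/12)·log₂(5/12) + (7/12)·log₂(7/12)]
  = 0.5263 + 0.4536
  = 0.9799 bits
H(B) = -[(5/12)·log₂(5/12) + (7/12)·log₂(7/12)]
  = 0.5263 + 0.4536
  = 0.9799 bits
H(A,B) = -[(5/12)·log₂(5/12) + (7/12)·log₂(7/12)]
  = 0.5263 + 0.4536
  = 0.9799 bits

I(A;B) = H(A) + H(B) - H(A,B)
  = 0.9799 + 0.9799 - 0.9799
  = 0.9799 bits

I(A;B) = 0.9799 bits > I(P;Q) = 0.6500 bits, so (A, B) has the higher mutual information (stronger dependence).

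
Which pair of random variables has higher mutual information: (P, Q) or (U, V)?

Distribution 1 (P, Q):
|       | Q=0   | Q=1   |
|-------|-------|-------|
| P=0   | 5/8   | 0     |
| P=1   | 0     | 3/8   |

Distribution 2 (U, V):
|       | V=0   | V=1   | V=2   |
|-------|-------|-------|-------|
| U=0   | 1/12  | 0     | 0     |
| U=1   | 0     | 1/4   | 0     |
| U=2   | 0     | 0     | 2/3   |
Distribution 1 (P, Q):
Marginal P(P) (row sums):
  P(P=0) = 5/8 + 0 = 5/8
  P(P=1) = 0 + 3/8 = 3/8
Marginal P(Q) (column sums):
  P(Q=0) = 5/8 + 0 = 5/8
  P(Q=1) = 0 + 3/8 = 3/8

H(P) = -[(5/8)·log₂(5/8) + (3/8)·log₂(3/8)]
  = 0.4238 + 0.5306
  = 0.9544 bits
H(Q) = -[(5/8)·log₂(5/8) + (3/8)·log₂(3/8)]
  = 0.4238 + 0.5306
  = 0.9544 bits
H(P,Q) = -[(5/8)·log₂(5/8) + (3/8)·log₂(3/8)]
  = 0.4238 + 0.5306
  = 0.9544 bits

I(P;Q) = H(P) + H(Q) - H(P,Q)
  = 0.9544 + 0.9544 - 0.9544
  = 0.9544 bits

Distribution 2 (U, V):
Marginal P(U) (row sums):
  P(U=0) = 1/12 + 0 + 0 = 1/12
  P(U=1) = 0 + 1/4 + 0 = 1/4
  P(U=2) = 0 + 0 + 2/3 = 2/3
Marginal P(V) (column sums):
  P(V=0) = 1/12 + 0 + 0 = 1/12
  P(V=1) = 0 + 1/4 + 0 = 1/4
  P(V=2) = 0 + 0 + 2/3 = 2/3

H(U) = -[(1/12)·log₂(1/12) + (1/4)·log₂(1/4) + (2/3)·log₂(2/3)]
  = 0.2987 + 0.5000 + 0.3900
  = 1.1887 bits
H(V) = -[(1/12)·log₂(1/12) + (1/4)·log₂(1/4) + (2/3)·log₂(2/3)]
  = 0.2987 + 0.5000 + 0.3900
  = 1.1887 bits
H(U,V) = -[(1/12)·log₂(1/12) + (1/4)·log₂(1/4) + (2/3)·log₂(2/3)]
  = 0.2987 + 0.5000 + 0.3900
  = 1.1887 bits

I(U;V) = H(U) + H(V) - H(U,V)
  = 1.1887 + 1.1887 - 1.1887
  = 1.1887 bits

I(U;V) = 1.1887 bits > I(P;Q) = 0.9544 bits, so (U, V) has the higher mutual information (stronger dependence).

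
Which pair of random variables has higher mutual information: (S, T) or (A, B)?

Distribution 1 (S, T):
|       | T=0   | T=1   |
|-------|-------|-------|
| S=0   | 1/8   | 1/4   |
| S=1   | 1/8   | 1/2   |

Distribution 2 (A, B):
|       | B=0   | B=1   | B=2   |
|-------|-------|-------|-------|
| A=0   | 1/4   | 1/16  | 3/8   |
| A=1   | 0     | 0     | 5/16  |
Distribution 1 (S, T):
Marginal P(S) (row sums):
  P(S=0) = 1/8 + 1/4 = 3/8
  P(S=1) = 1/8 + 1/2 = 5/8
Marginal P(T) (column sums):
  P(T=0) = 1/8 + 1/8 = 1/4
  P(T=1) = 1/4 + 1/2 = 3/4

H(S) = -[(3/8)·log₂(3/8) + (5/8)·log₂(5/8)]
  = 0.5306 + 0.4238
  = 0.9544 bits
H(T) = -[(1/4)·log₂(1/4) + (3/4)·log₂(3/4)]
  = 0.5000 + 0.3113
  = 0.8113 bits
H(S,T) = -[(1/8)·log₂(1/8) + (1/4)·log₂(1/4) + (1/8)·log₂(1/8) + (1/2)·log₂(1/2)]
  = 0.3750 + 0.5000 + 0.3750 + 0.5000
  = 1.7500 bits

I(S;T) = H(S) + H(T) - H(S,T)
  = 0.9544 + 0.8113 - 1.7500
  = 0.0157 bits

Distribution 2 (A, B):
Marginal P(A) (row sums):
  P(A=0) = 1/4 + 1/16 + 3/8 = 11/16
  P(A=1) = 0 + 0 + 5/16 = 5/16
Marginal P(B) (column sums):
  P(B=0) = 1/4 + 0 = 1/4
  P(B=1) = 1/16 + 0 = 1/16
  P(B=2) = 3/8 + 5/16 = 11/16

H(A) = -[(11/16)·log₂(11/16) + (5/16)·log₂(5/16)]
  = 0.3716 + 0.5244
  = 0.8960 bits
H(B) = -[(1/4)·log₂(1/4) + (1/16)·log₂(1/16) + (11/16)·log₂(11/16)]
  = 0.5000 + 0.2500 + 0.3716
  = 1.1216 bits
H(A,B) = -[(1/4)·log₂(1/4) + (1/16)·log₂(1/16) + (3/8)·log₂(3/8) + (5/16)·log₂(5/16)]
  = 0.5000 + 0.2500 + 0.5306 + 0.5244
  = 1.8050 bits

I(A;B) = H(A) + H(B) - H(A,B)
  = 0.8960 + 1.1216 - 1.8050
  = 0.2126 bits

I(A;B) = 0.2126 bits > I(S;T) = 0.0157 bits, so (A, B) has the higher mutual information (stronger dependence).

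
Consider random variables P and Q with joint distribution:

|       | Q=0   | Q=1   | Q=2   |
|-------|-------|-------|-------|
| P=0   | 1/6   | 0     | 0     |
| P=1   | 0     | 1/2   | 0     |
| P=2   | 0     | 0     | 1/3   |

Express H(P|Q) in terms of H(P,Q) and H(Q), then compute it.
H(P|Q) = H(P,Q) - H(Q)

Marginal P(Q) (column sums):
  P(Q=0) = 1/6 + 0 + 0 = 1/6
  P(Q=1) = 0 + 1/2 + 0 = 1/2
  P(Q=2) = 0 + 0 + 1/3 = 1/3

H(P,Q) = -[(1/6)·log₂(1/6) + (1/2)·log₂(1/2) + (1/3)·log₂(1/3)]
  = 0.4308 + 0.5000 + 0.5283
  = 1.4591 bits
H(Q) = -[(1/6)·log₂(1/6) + (1/2)·log₂(1/2) + (1/3)·log₂(1/3)]
  = 0.4308 + 0.5000 + 0.5283
  = 1.4591 bits

H(P|Q) = 1.4591 - 1.4591 = 0.0000 bits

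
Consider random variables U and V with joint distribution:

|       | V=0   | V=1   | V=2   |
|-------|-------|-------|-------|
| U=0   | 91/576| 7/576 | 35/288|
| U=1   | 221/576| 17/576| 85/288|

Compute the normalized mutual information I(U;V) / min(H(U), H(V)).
Marginal P(U) (row sums):
  P(U=0) = 91/576 + 7/576 + 35/288 = 7/24
  P(U=1) = 221/576 + 17/576 + 85/288 = 17/24
Marginal P(V) (column sums):
  P(V=0) = 91/576 + 221/576 = 13/24
  P(V=1) = 7/576 + 17/576 = 1/24
  P(V=2) = 35/288 + 85/288 = 5/12

H(U) = -[(7/24)·log₂(7/24) + (17/24)·log₂(17/24)]
  = 0.5185 + 0.3524
  = 0.8709 bits
H(V) = -[(13/24)·log₂(13/24) + (1/24)·log₂(1/24) + (5/12)·log₂(5/12)]
  = 0.4791 + 0.1910 + 0.5263
  = 1.1964 bits
H(U,V) = -[(91/576)·log₂(91/576) + (7/576)·log₂(7/576) + (35/288)·log₂(35/288) + (221/576)·log₂(221/576) + (17/576)·log₂(17/576) + (85/288)·log₂(85/288)]
  = 0.4206 + 0.0773 + 0.3695 + 0.5303 + 0.1500 + 0.5196
  = 2.0673 bits

I(U;V) = H(U) + H(V) - H(U,V)
  = 0.8709 + 1.1964 - 2.0673
  = 0.0000 bits

min(H(U), H(V)) = min(0.8709, 1.1964) = 0.8709 bits
Normalized MI = 0.0000 / 0.8709 = 0.0000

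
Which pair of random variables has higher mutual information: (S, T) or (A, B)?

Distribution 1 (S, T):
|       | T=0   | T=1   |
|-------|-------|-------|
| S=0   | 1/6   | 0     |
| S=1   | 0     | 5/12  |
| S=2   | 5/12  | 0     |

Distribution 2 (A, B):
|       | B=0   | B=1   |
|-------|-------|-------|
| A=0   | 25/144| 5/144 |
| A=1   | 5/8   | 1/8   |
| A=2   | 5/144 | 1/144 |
Distribution 1 (S, T):
Marginal P(S) (row sums):
  P(S=0) = 1/6 + 0 = 1/6
  P(S=1) = 0 + 5/12 = 5/12
  P(S=2) = 5/12 + 0 = 5/12
Marginal P(T) (column sums):
  P(T=0) = 1/6 + 0 + 5/12 = 7/12
  P(T=1) = 0 + 5/12 + 0 = 5/12

H(S) = -[(1/6)·log₂(1/6) + (5/12)·log₂(5/12) + (5/12)·log₂(5/12)]
  = 0.4308 + 0.5263 + 0.5263
  = 1.4834 bits
H(T) = -[(7/12)·log₂(7/12) + (5/12)·log₂(5/12)]
  = 0.4536 + 0.5263
  = 0.9799 bits
H(S,T) = -[(1/6)·log₂(1/6) + (5/12)·log₂(5/12) + (5/12)·log₂(5/12)]
  = 0.4308 + 0.5263 + 0.5263
  = 1.4834 bits

I(S;T) = H(S) + H(T) - H(S,T)
  = 1.4834 + 0.9799 - 1.4834
  = 0.9799 bits

Distribution 2 (A, B):
Marginal P(A) (row sums):
  P(A=0) = 25/144 + 5/144 = 5/24
  P(A=1) = 5/8 + 1/8 = 3/4
  P(A=2) = 5/144 + 1/144 = 1/24
Marginal P(B) (column sums):
  P(B=0) = 25/144 + 5/8 + 5/144 = 5/6
  P(B=1) = 5/144 + 1/8 + 1/144 = 1/6

H(A) = -[(5/24)·log₂(5/24) + (3/4)·log₂(3/4) + (1/24)·log₂(1/24)]
  = 0.4715 + 0.3113 + 0.1910
  = 0.9738 bits
H(B) = -[(5/6)·log₂(5/6) + (1/6)·log₂(1/6)]
  = 0.2192 + 0.4308
  = 0.6500 bits
H(A,B) = -[(25/144)·log₂(25/144) + (5/144)·log₂(5/144) + (5/8)·log₂(5/8) + (1/8)·log₂(1/8) + (5/144)·log₂(5/144) + (1/144)·log₂(1/144)]
  = 0.4386 + 0.1683 + 0.4238 + 0.3750 + 0.1683 + 0.0498
  = 1.6238 bits

I(A;B) = H(A) + H(B) - H(A,B)
  = 0.9738 + 0.6500 - 1.6238
  = 0.0000 bits

I(S;T) = 0.9799 bits > I(A;B) = 0.0000 bits, so (S, T) has the higher mutual information (stronger dependence).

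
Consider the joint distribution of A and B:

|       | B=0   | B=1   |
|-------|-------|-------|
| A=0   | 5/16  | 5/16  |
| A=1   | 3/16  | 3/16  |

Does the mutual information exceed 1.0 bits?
Marginal P(A) (row sums):
  P(A=0) = 5/16 + 5/16 = 5/8
  P(A=1) = 3/16 + 3/16 = 3/8
Marginal P(B) (column sums):
  P(B=0) = 5/16 + 3/16 = 1/2
  P(B=1) = 5/16 + 3/16 = 1/2

H(A) = -[(5/8)·log₂(5/8) + (3/8)·log₂(3/8)]
  = 0.4238 + 0.5306
  = 0.9544 bits
H(B) = -[(1/2)·log₂(1/2) + (1/2)·log₂(1/2)]
  = 0.5000 + 0.5000
  = 1.0000 bits
H(A,B) = -[(5/16)·log₂(5/16) + (5/16)·log₂(5/16) + (3/16)·log₂(3/16) + (3/16)·log₂(3/16)]
  = 0.5244 + 0.5244 + 0.4528 + 0.4528
  = 1.9544 bits

I(A;B) = H(A) + H(B) - H(A,B)
  = 0.9544 + 1.0000 - 1.9544
  = 0.0000 bits

No. I(A;B) = 0.0000 bits, which is ≤ 1.0 bits.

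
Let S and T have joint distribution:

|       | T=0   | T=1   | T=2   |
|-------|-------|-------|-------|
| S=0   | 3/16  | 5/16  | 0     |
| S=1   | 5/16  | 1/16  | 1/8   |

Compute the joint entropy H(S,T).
H(S,T) = -Σ P(S,T) log₂ P(S,T), summed over the non-zero cells:
H(S,T) = -[(3/16)·log₂(3/16) + (5/16)·log₂(5/16) + (5/16)·log₂(5/16) + (1/16)·log₂(1/16) + (1/8)·log₂(1/8)]
  = 0.4528 + 0.5244 + 0.5244 + 0.2500 + 0.3750
  = 2.1266 bits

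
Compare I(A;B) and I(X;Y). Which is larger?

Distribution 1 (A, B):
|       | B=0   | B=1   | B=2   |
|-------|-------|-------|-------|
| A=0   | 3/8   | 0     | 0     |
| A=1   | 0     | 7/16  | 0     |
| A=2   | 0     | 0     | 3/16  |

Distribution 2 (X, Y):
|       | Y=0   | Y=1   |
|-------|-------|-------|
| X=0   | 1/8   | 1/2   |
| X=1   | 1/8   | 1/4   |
Distribution 1 (A, B):
Marginal P(A) (row sums):
  P(A=0) = 3/8 + 0 + 0 = 3/8
  P(A=1) = 0 + 7/16 + 0 = 7/16
  P(A=2) = 0 + 0 + 3/16 = 3/16
Marginal P(B) (column sums):
  P(B=0) = 3/8 + 0 + 0 = 3/8
  P(B=1) = 0 + 7/16 + 0 = 7/16
  P(B=2) = 0 + 0 + 3/16 = 3/16

H(A) = -[(3/8)·log₂(3/8) + (7/16)·log₂(7/16) + (3/16)·log₂(3/16)]
  = 0.5306 + 0.5218 + 0.4528
  = 1.5052 bits
H(B) = -[(3/8)·log₂(3/8) + (7/16)·log₂(7/16) + (3/16)·log₂(3/16)]
  = 0.5306 + 0.5218 + 0.4528
  = 1.5052 bits
H(A,B) = -[(3/8)·log₂(3/8) + (7/16)·log₂(7/16) + (3/16)·log₂(3/16)]
  = 0.5306 + 0.5218 + 0.4528
  = 1.5052 bits

I(A;B) = H(A) + H(B) - H(A,B)
  = 1.5052 + 1.5052 - 1.5052
  = 1.5052 bits

Distribution 2 (X, Y):
Marginal P(X) (row sums):
  P(X=0) = 1/8 + 1/2 = 5/8
  P(X=1) = 1/8 + 1/4 = 3/8
Marginal P(Y) (column sums):
  P(Y=0) = 1/8 + 1/8 = 1/4
  P(Y=1) = 1/2 + 1/4 = 3/4

H(X) = -[(5/8)·log₂(5/8) + (3/8)·log₂(3/8)]
  = 0.4238 + 0.5306
  = 0.9544 bits
H(Y) = -[(1/4)·log₂(1/4) + (3/4)·log₂(3/4)]
  = 0.5000 + 0.3113
  = 0.8113 bits
H(X,Y) = -[(1/8)·log₂(1/8) + (1/2)·log₂(1/2) + (1/8)·log₂(1/8) + (1/4)·log₂(1/4)]
  = 0.3750 + 0.5000 + 0.3750 + 0.5000
  = 1.7500 bits

I(X;Y) = H(X) + H(Y) - H(X,Y)
  = 0.9544 + 0.8113 - 1.7500
  = 0.0157 bits

I(A;B) = 1.5052 bits > I(X;Y) = 0.0157 bits, so (A, B) has the higher mutual information (stronger dependence).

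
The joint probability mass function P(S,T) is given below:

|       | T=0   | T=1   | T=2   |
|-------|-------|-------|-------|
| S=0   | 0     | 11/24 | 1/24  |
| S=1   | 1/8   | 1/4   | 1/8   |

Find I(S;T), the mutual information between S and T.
Marginal P(S) (row sums):
  P(S=0) = 0 + 11/24 + 1/24 = 1/2
  P(S=1) = 1/8 + 1/4 + 1/8 = 1/2
Marginal P(T) (column sums):
  P(T=0) = 0 + 1/8 = 1/8
  P(T=1) = 11/24 + 1/4 = 17/24
  P(T=2) = 1/24 + 1/8 = 1/6

H(S) = -[(1/2)·log₂(1/2) + (1/2)·log₂(1/2)]
  = 0.5000 + 0.5000
  = 1.0000 bits
H(T) = -[(1/8)·log₂(1/8) + (17/24)·log₂(17/24) + (1/6)·log₂(1/6)]
  = 0.3750 + 0.3524 + 0.4308
  = 1.1582 bits
H(S,T) = -[(11/24)·log₂(11/24) + (1/24)·log₂(1/24) + (1/8)·log₂(1/8) + (1/4)·log₂(1/4) + (1/8)·log₂(1/8)]
  = 0.5159 + 0.1910 + 0.3750 + 0.5000 + 0.3750
  = 1.9569 bits

I(S;T) = H(S) + H(T) - H(S,T)
  = 1.0000 + 1.1582 - 1.9569
  = 0.2013 bits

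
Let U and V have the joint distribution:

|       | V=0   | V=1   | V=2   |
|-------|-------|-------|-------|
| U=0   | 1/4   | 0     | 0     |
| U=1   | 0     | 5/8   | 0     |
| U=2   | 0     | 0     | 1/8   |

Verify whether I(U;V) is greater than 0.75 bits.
Marginal P(U) (row sums):
  P(U=0) = 1/4 + 0 + 0 = 1/4
  P(U=1) = 0 + 5/8 + 0 = 5/8
  P(U=2) = 0 + 0 + 1/8 = 1/8
Marginal P(V) (column sums):
  P(V=0) = 1/4 + 0 + 0 = 1/4
  P(V=1) = 0 + 5/8 + 0 = 5/8
  P(V=2) = 0 + 0 + 1/8 = 1/8

H(U) = -[(1/4)·log₂(1/4) + (5/8)·log₂(5/8) + (1/8)·log₂(1/8)]
  = 0.5000 + 0.4238 + 0.3750
  = 1.2988 bits
H(V) = -[(1/4)·log₂(1/4) + (5/8)·log₂(5/8) + (1/8)·log₂(1/8)]
  = 0.5000 + 0.4238 + 0.3750
  = 1.2988 bits
H(U,V) = -[(1/4)·log₂(1/4) + (5/8)·log₂(5/8) + (1/8)·log₂(1/8)]
  = 0.5000 + 0.4238 + 0.3750
  = 1.2988 bits

I(U;V) = H(U) + H(V) - H(U,V)
  = 1.2988 + 1.2988 - 1.2988
  = 1.2988 bits

Yes. I(U;V) = 1.2988 bits, which is > 0.75 bits.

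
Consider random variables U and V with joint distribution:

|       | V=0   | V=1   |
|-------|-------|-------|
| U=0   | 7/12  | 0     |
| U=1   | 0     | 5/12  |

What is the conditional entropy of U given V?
Marginal P(V) (column sums):
  P(V=0) = 7/12 + 0 = 7/12
  P(V=1) = 0 + 5/12 = 5/12

H(U|V) = -Σ P(U,V)·log₂ P(U|V), where P(U|V) = P(U,V) / P(V)
  (cells with P(U,V) = 0 contribute 0)
  (U=0,V=0): P(U|V) = (7/12)/(7/12) = 1;  -(7/12)·log₂(1) = 0.0000
  (U=1,V=1): P(U|V) = (5/12)/(5/12) = 1;  -(5/12)·log₂(1) = 0.0000
H(U|V) = 0.0000 + 0.0000
  = 0.0000 bits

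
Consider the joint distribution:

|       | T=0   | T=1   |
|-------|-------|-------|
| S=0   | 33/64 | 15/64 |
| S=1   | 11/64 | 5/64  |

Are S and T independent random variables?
Marginal P(S) (row sums):
  P(S=0) = 33/64 + 15/64 = 3/4
  P(S=1) = 11/64 + 5/64 = 1/4
Marginal P(T) (column sums):
  P(T=0) = 33/64 + 11/64 = 11/16
  P(T=1) = 15/64 + 5/64 = 5/16

S and T are independent iff P(S=i,T=j) = P(S=i)·P(T=j) for every cell.
  P(S=0)·P(T=0) = 3/4 × 11/16 = 33/64 = P(S=0,T=0) ✓
  P(S=0)·P(T=1) = 3/4 × 5/16 = 15/64 = P(S=0,T=1) ✓
  P(S=1)·P(T=0) = 1/4 × 11/16 = 11/64 = P(S=1,T=0) ✓
  P(S=1)·P(T=1) = 1/4 × 5/16 = 5/64 = P(S=1,T=1) ✓

Yes, S and T are independent: every cell factors, so I(S;T) = 0 bits.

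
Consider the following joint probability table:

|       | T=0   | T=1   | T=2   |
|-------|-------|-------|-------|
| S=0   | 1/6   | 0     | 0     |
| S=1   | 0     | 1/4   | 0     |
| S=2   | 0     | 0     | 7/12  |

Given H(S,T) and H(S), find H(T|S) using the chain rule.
From the chain rule: H(S,T) = H(S) + H(T|S)
Therefore: H(T|S) = H(S,T) - H(S)

H(S,T) = -[(1/6)·log₂(1/6) + (1/4)·log₂(1/4) + (7/12)·log₂(7/12)]
  = 0.4308 + 0.5000 + 0.4536
  = 1.3844 bits
Marginal P(S) (row sums):
  P(S=0) = 1/6 + 0 + 0 = 1/6
  P(S=1) = 0 + 1/4 + 0 = 1/4
  P(S=2) = 0 + 0 + 7/12 = 7/12
H(S) = -[(1/6)·log₂(1/6) + (1/4)·log₂(1/4) + (7/12)·log₂(7/12)]
  = 0.4308 + 0.5000 + 0.4536
  = 1.3844 bits

H(T|S) = 1.3844 - 1.3844 = 0.0000 bits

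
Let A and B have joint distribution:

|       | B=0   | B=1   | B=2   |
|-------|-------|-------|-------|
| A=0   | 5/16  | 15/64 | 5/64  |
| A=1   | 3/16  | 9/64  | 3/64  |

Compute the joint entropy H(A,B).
H(A,B) = -Σ P(A,B) log₂ P(A,B), summed over the non-zero cells:
H(A,B) = -[(5/16)·log₂(5/16) + (15/64)·log₂(15/64) + (5/64)·log₂(5/64) + (3/16)·log₂(3/16) + (9/64)·log₂(9/64) + (3/64)·log₂(3/64)]
  = 0.5244 + 0.4906 + 0.2873 + 0.4528 + 0.3980 + 0.2070
  = 2.3601 bits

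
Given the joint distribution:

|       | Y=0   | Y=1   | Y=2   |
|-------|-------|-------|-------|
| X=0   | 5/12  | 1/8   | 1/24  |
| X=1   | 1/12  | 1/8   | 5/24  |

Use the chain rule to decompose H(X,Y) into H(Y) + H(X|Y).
By the chain rule: H(X,Y) = H(Y) + H(X|Y)

Marginal P(Y) (column sums):
  P(Y=0) = 5/12 + 1/12 = 1/2
  P(Y=1) = 1/8 + 1/8 = 1/4
  P(Y=2) = 1/24 + 5/24 = 1/4
H(Y) = -[(1/2)·log₂(1/2) + (1/4)·log₂(1/4) + (1/4)·log₂(1/4)]
  = 0.5000 + 0.5000 + 0.5000
  = 1.5000 bits
H(X|Y) = -Σ P(X,Y)·log₂ P(X|Y), where P(X|Y) = P(X,Y) / P(Y)
  (X=0,Y=0): P(X|Y) = (5/12)/(1/2) = 5/6;  -(5/12)·log₂(5/6) = 0.1096
  (X=0,Y=1): P(X|Y) = (1/8)/(1/4) = 1/2;  -(1/8)·log₂(1/2) = 0.1250
  (X=0,Y=2): P(X|Y) = (1/24)/(1/4) = 1/6;  -(1/24)·log₂(1/6) = 0.1077
  (X=1,Y=0): P(X|Y) = (1/12)/(1/2) = 1/6;  -(1/12)·log₂(1/6) = 0.2154
  (X=1,Y=1): P(X|Y) = (1/8)/(1/4) = 1/2;  -(1/8)·log₂(1/2) = 0.1250
  (X=1,Y=2): P(X|Y) = (5/24)/(1/4) = 5/6;  -(5/24)·log₂(5/6) = 0.0548
H(X|Y) = 0.1096 + 0.1250 + 0.1077 + 0.2154 + 0.1250 + 0.0548
  = 0.7375 bits

H(X,Y) = H(Y) + H(X|Y) = 1.5000 + 0.7375 = 2.2375 bits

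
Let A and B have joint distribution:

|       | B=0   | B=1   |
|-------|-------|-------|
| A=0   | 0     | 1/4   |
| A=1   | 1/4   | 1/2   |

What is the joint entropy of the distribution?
H(A,B) = -Σ P(A,B) log₂ P(A,B), summed over the non-zero cells:
H(A,B) = -[(1/4)·log₂(1/4) + (1/4)·log₂(1/4) + (1/2)·log₂(1/2)]
  = 0.5000 + 0.5000 + 0.5000
  = 1.5000 bits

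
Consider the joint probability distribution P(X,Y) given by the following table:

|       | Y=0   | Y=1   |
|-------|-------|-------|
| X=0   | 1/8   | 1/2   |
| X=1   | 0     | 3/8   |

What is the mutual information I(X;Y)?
Marginal P(X) (row sums):
  P(X=0) = 1/8 + 1/2 = 5/8
  P(X=1) = 0 + 3/8 = 3/8
Marginal P(Y) (column sums):
  P(Y=0) = 1/8 + 0 = 1/8
  P(Y=1) = 1/2 + 3/8 = 7/8

H(X) = -[(5/8)·log₂(5/8) + (3/8)·log₂(3/8)]
  = 0.4238 + 0.5306
  = 0.9544 bits
H(Y) = -[(1/8)·log₂(1/8) + (7/8)·log₂(7/8)]
  = 0.3750 + 0.1686
  = 0.5436 bits
H(X,Y) = -[(1/8)·log₂(1/8) + (1/2)·log₂(1/2) + (3/8)·log₂(3/8)]
  = 0.3750 + 0.5000 + 0.5306
  = 1.4056 bits

I(X;Y) = H(X) + H(Y) - H(X,Y)
  = 0.9544 + 0.5436 - 1.4056
  = 0.0924 bits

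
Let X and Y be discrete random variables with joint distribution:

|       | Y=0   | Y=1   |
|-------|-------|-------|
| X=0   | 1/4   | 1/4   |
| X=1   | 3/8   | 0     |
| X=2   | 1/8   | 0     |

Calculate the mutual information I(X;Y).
Marginal P(X) (row sums):
  P(X=0) = 1/4 + 1/4 = 1/2
  P(X=1) = 3/8 + 0 = 3/8
  P(X=2) = 1/8 + 0 = 1/8
Marginal P(Y) (column sums):
  P(Y=0) = 1/4 + 3/8 + 1/8 = 3/4
  P(Y=1) = 1/4 + 0 + 0 = 1/4

H(X) = -[(1/2)·log₂(1/2) + (3/8)·log₂(3/8) + (1/8)·log₂(1/8)]
  = 0.5000 + 0.5306 + 0.3750
  = 1.4056 bits
H(Y) = -[(3/4)·log₂(3/4) + (1/4)·log₂(1/4)]
  = 0.3113 + 0.5000
  = 0.8113 bits
H(X,Y) = -[(1/4)·log₂(1/4) + (1/4)·log₂(1/4) + (3/8)·log₂(3/8) + (1/8)·log₂(1/8)]
  = 0.5000 + 0.5000 + 0.5306 + 0.3750
  = 1.9056 bits

I(X;Y) = H(X) + H(Y) - H(X,Y)
  = 1.4056 + 0.8113 - 1.9056
  = 0.3113 bits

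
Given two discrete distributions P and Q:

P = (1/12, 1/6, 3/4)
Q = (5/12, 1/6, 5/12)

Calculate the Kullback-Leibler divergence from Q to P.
D(P||Q) = Σ P(i) log₂(P(i)/Q(i))
  i=0: (1/12) × log₂((1/12)/(5/12)) = (1/12) × log₂(1/5) = -0.1935
  i=1: (1/6) × log₂((1/6)/(1/6)) = (1/6) × log₂(1) = 0.0000
  i=2: (3/4) × log₂((3/4)/(5/12)) = (3/4) × log₂(9/5) = 0.6360
D(P||Q) = -0.1935 + 0.0000 + 0.6360
  = 0.4425 bits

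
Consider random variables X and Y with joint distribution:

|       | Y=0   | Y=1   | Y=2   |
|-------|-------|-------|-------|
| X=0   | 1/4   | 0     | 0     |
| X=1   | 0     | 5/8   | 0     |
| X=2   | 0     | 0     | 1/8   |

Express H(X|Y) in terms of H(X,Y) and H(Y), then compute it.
H(X|Y) = H(X,Y) - H(Y)

Marginal P(Y) (column sums):
  P(Y=0) = 1/4 + 0 + 0 = 1/4
  P(Y=1) = 0 + 5/8 + 0 = 5/8
  P(Y=2) = 0 + 0 + 1/8 = 1/8

H(X,Y) = -[(1/4)·log₂(1/4) + (5/8)·log₂(5/8) + (1/8)·log₂(1/8)]
  = 0.5000 + 0.4238 + 0.3750
  = 1.2988 bits
H(Y) = -[(1/4)·log₂(1/4) + (5/8)·log₂(5/8) + (1/8)·log₂(1/8)]
  = 0.5000 + 0.4238 + 0.3750
  = 1.2988 bits

H(X|Y) = 1.2988 - 1.2988 = 0.0000 bits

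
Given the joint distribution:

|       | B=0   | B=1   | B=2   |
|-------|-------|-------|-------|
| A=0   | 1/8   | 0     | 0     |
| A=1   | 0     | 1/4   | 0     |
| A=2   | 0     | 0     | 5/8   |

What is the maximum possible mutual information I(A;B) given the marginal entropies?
The upper bound on mutual information is I(A;B) ≤ min(H(A), H(B)).

Marginal P(A) (row sums):
  P(A=0) = 1/8 + 0 + 0 = 1/8
  P(A=1) = 0 + 1/4 + 0 = 1/4
  P(A=2) = 0 + 0 + 5/8 = 5/8
Marginal P(B) (column sums):
  P(B=0) = 1/8 + 0 + 0 = 1/8
  P(B=1) = 0 + 1/4 + 0 = 1/4
  P(B=2) = 0 + 0 + 5/8 = 5/8

H(A) = -[(1/8)·log₂(1/8) + (1/4)·log₂(1/4) + (5/8)·log₂(5/8)]
  = 0.3750 + 0.5000 + 0.4238
  = 1.2988 bits
H(B) = -[(1/8)·log₂(1/8) + (1/4)·log₂(1/4) + (5/8)·log₂(5/8)]
  = 0.3750 + 0.5000 + 0.4238
  = 1.2988 bits

Maximum possible I(A;B) = min(1.2988, 1.2988) = 1.2988 bits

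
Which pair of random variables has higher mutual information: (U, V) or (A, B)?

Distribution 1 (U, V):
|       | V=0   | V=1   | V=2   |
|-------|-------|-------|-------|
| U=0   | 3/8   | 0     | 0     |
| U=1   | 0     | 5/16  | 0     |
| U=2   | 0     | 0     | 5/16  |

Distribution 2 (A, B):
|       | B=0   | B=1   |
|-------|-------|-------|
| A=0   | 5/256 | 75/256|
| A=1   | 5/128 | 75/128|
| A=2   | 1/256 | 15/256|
Distribution 1 (U, V):
Marginal P(U) (row sums):
  P(U=0) = 3/8 + 0 + 0 = 3/8
  P(U=1) = 0 + 5/16 + 0 = 5/16
  P(U=2) = 0 + 0 + 5/16 = 5/16
Marginal P(V) (column sums):
  P(V=0) = 3/8 + 0 + 0 = 3/8
  P(V=1) = 0 + 5/16 + 0 = 5/16
  P(V=2) = 0 + 0 + 5/16 = 5/16

H(U) = -[(3/8)·log₂(3/8) + (5/16)·log₂(5/16) + (5/16)·log₂(5/16)]
  = 0.5306 + 0.5244 + 0.5244
  = 1.5794 bits
H(V) = -[(3/8)·log₂(3/8) + (5/16)·log₂(5/16) + (5/16)·log₂(5/16)]
  = 0.5306 + 0.5244 + 0.5244
  = 1.5794 bits
H(U,V) = -[(3/8)·log₂(3/8) + (5/16)·log₂(5/16) + (5/16)·log₂(5/16)]
  = 0.5306 + 0.5244 + 0.5244
  = 1.5794 bits

I(U;V) = H(U) + H(V) - H(U,V)
  = 1.5794 + 1.5794 - 1.5794
  = 1.5794 bits

Distribution 2 (A, B):
Marginal P(A) (row sums):
  P(A=0) = 5/256 + 75/256 = 5/16
  P(A=1) = 5/128 + 75/128 = 5/8
  P(A=2) = 1/256 + 15/256 = 1/16
Marginal P(B) (column sums):
  P(B=0) = 5/256 + 5/128 + 1/256 = 1/16
  P(B=1) = 75/256 + 75/128 + 15/256 = 15/16

H(A) = -[(5/16)·log₂(5/16) + (5/8)·log₂(5/8) + (1/16)·log₂(1/16)]
  = 0.5244 + 0.4238 + 0.2500
  = 1.1982 bits
H(B) = -[(1/16)·log₂(1/16) + (15/16)·log₂(15/16)]
  = 0.2500 + 0.0873
  = 0.3373 bits
H(A,B) = -[(5/256)·log₂(5/256) + (75/256)·log₂(75/256) + (5/128)·log₂(5/128) + (75/128)·log₂(75/128) + (1/256)·log₂(1/256) + (15/256)·log₂(15/256)]
  = 0.1109 + 0.5189 + 0.1827 + 0.4519 + 0.0313 + 0.2398
  = 1.5355 bits

I(A;B) = H(A) + H(B) - H(A,B)
  = 1.1982 + 0.3373 - 1.5355
  = 0.0000 bits

I(U;V) = 1.5794 bits > I(A;B) = 0.0000 bits, so (U, V) has the higher mutual information (stronger dependence).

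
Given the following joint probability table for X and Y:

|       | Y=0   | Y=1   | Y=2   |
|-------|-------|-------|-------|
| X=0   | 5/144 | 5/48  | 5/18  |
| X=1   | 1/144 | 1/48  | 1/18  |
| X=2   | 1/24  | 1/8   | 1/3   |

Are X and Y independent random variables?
Marginal P(X) (row sums):
  P(X=0) = 5/144 + 5/48 + 5/18 = 5/12
  P(X=1) = 1/144 + 1/48 + 1/18 = 1/12
  P(X=2) = 1/24 + 1/8 + 1/3 = 1/2
Marginal P(Y) (column sums):
  P(Y=0) = 5/144 + 1/144 + 1/24 = 1/12
  P(Y=1) = 5/48 + 1/48 + 1/8 = 1/4
  P(Y=2) = 5/18 + 1/18 + 1/3 = 2/3

X and Y are independent iff P(X=i,Y=j) = P(X=i)·P(Y=j) for every cell.
  P(X=0)·P(Y=0) = 5/12 × 1/12 = 5/144 = P(X=0,Y=0) ✓
  P(X=0)·P(Y=1) = 5/12 × 1/4 = 5/48 = P(X=0,Y=1) ✓
  P(X=0)·P(Y=2) = 5/12 × 2/3 = 5/18 = P(X=0,Y=2) ✓
  P(X=1)·P(Y=0) = 1/12 × 1/12 = 1/144 = P(X=1,Y=0) ✓
  P(X=1)·P(Y=1) = 1/12 × 1/4 = 1/48 = P(X=1,Y=1) ✓
  P(X=1)·P(Y=2) = 1/12 × 2/3 = 1/18 = P(X=1,Y=2) ✓
  P(X=2)·P(Y=0) = 1/2 × 1/12 = 1/24 = P(X=2,Y=0) ✓
  P(X=2)·P(Y=1) = 1/2 × 1/4 = 1/8 = P(X=2,Y=1) ✓
  P(X=2)·P(Y=2) = 1/2 × 2/3 = 1/3 = P(X=2,Y=2) ✓

Yes, X and Y are independent: every cell factors, so I(X;Y) = 0 bits.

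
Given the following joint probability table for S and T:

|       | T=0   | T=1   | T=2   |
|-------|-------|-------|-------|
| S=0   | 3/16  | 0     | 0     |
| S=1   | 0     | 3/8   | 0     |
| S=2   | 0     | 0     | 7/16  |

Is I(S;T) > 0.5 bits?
Marginal P(S) (row sums):
  P(S=0) = 3/16 + 0 + 0 = 3/16
  P(S=1) = 0 + 3/8 + 0 = 3/8
  P(S=2) = 0 + 0 + 7/16 = 7/16
Marginal P(T) (column sums):
  P(T=0) = 3/16 + 0 + 0 = 3/16
  P(T=1) = 0 + 3/8 + 0 = 3/8
  P(T=2) = 0 + 0 + 7/16 = 7/16

H(S) = -[(3/16)·log₂(3/16) + (3/8)·log₂(3/8) + (7/16)·log₂(7/16)]
  = 0.4528 + 0.5306 + 0.5218
  = 1.5052 bits
H(T) = -[(3/16)·log₂(3/16) + (3/8)·log₂(3/8) + (7/16)·log₂(7/16)]
  = 0.4528 + 0.5306 + 0.5218
  = 1.5052 bits
H(S,T) = -[(3/16)·log₂(3/16) + (3/8)·log₂(3/8) + (7/16)·log₂(7/16)]
  = 0.4528 + 0.5306 + 0.5218
  = 1.5052 bits

I(S;T) = H(S) + H(T) - H(S,T)
  = 1.5052 + 1.5052 - 1.5052
  = 1.5052 bits

Yes. I(S;T) = 1.5052 bits, which is > 0.5 bits.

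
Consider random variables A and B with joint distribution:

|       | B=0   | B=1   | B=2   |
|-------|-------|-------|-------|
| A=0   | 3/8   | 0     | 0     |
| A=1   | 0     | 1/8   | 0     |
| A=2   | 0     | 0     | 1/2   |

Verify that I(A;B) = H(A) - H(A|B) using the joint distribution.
Left side, from I(A;B) = H(A) + H(B) - H(A,B):
Marginal P(A) (row sums):
  P(A=0) = 3/8 + 0 + 0 = 3/8
  P(A=1) = 0 + 1/8 + 0 = 1/8
  P(A=2) = 0 + 0 + 1/2 = 1/2
Marginal P(B) (column sums):
  P(B=0) = 3/8 + 0 + 0 = 3/8
  P(B=1) = 0 + 1/8 + 0 = 1/8
  P(B=2) = 0 + 0 + 1/2 = 1/2

H(A) = -[(3/8)·log₂(3/8) + (1/8)·log₂(1/8) + (1/2)·log₂(1/2)]
  = 0.5306 + 0.3750 + 0.5000
  = 1.4056 bits
H(B) = -[(3/8)·log₂(3/8) + (1/8)·log₂(1/8) + (1/2)·log₂(1/2)]
  = 0.5306 + 0.3750 + 0.5000
  = 1.4056 bits
H(A,B) = -[(3/8)·log₂(3/8) + (1/8)·log₂(1/8) + (1/2)·log₂(1/2)]
  = 0.5306 + 0.3750 + 0.5000
  = 1.4056 bits

I(A;B) = H(A) + H(B) - H(A,B)
  = 1.4056 + 1.4056 - 1.4056
  = 1.4056 bits

Right side, with H(A|B) computed directly from the conditional probabilities:
H(A|B) = -Σ P(A,B)·log₂ P(A|B), where P(A|B) = P(A,B) / P(B)
  (cells with P(A,B) = 0 contribute 0)
  (A=0,B=0): P(A|B) = (3/8)/(3/8) = 1;  -(3/8)·log₂(1) = 0.0000
  (A=1,B=1): P(A|B) = (1/8)/(1/8) = 1;  -(1/8)·log₂(1) = 0.0000
  (A=2,B=2): P(A|B) = (1/2)/(1/2) = 1;  -(1/2)·log₂(1) = 0.0000
H(A|B) = 0.0000 + 0.0000 + 0.0000
  = 0.0000 bits
H(A) - H(A|B) = 1.4056 - 0.0000 = 1.4056 bits

Both sides equal 1.4056 bits, so I(A;B) = H(A) - H(A|B) ✓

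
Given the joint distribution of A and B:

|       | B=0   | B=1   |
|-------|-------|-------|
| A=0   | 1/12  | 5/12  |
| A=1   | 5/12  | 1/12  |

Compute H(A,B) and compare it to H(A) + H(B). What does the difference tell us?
Marginal P(A) (row sums):
  P(A=0) = 1/12 + 5/12 = 1/2
  P(A=1) = 5/12 + 1/12 = 1/2
Marginal P(B) (column sums):
  P(B=0) = 1/12 + 5/12 = 1/2
  P(B=1) = 5/12 + 1/12 = 1/2

H(A,B) = -[(1/12)·log₂(1/12) + (5/12)·log₂(5/12) + (5/12)·log₂(5/12) + (1/12)·log₂(1/12)]
  = 0.2987 + 0.5263 + 0.5263 + 0.2987
  = 1.6500 bits
H(A) = -[(1/2)·log₂(1/2) + (1/2)·log₂(1/2)]
  = 0.5000 + 0.5000
  = 1.0000 bits
H(B) = -[(1/2)·log₂(1/2) + (1/2)·log₂(1/2)]
  = 0.5000 + 0.5000
  = 1.0000 bits

H(A) + H(B) = 1.0000 + 1.0000 = 2.0000 bits
Difference: H(A) + H(B) - H(A,B) = 2.0000 - 1.6500 = 0.3500 bits = I(A;B)

The difference is the mutual information; it is positive here, so A and B are dependent (knowing one reduces uncertainty about the other by 0.3500 bits).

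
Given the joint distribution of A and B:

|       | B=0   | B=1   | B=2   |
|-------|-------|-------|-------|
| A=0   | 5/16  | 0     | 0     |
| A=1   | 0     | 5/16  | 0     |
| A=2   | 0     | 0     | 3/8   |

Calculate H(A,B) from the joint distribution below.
H(A,B) = -Σ P(A,B) log₂ P(A,B), summed over the non-zero cells:
H(A,B) = -[(5/16)·log₂(5/16) + (5/16)·log₂(5/16) + (3/8)·log₂(3/8)]
  = 0.5244 + 0.5244 + 0.5306
  = 1.5794 bits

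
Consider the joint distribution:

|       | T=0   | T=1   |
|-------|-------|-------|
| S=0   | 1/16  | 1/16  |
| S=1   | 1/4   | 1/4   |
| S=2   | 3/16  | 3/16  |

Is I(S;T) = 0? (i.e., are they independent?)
Marginal P(S) (row sums):
  P(S=0) = 1/16 + 1/16 = 1/8
  P(S=1) = 1/4 + 1/4 = 1/2
  P(S=2) = 3/16 + 3/16 = 3/8
Marginal P(T) (column sums):
  P(T=0) = 1/16 + 1/4 + 3/16 = 1/2
  P(T=1) = 1/16 + 1/4 + 3/16 = 1/2

S and T are independent iff P(S=i,T=j) = P(S=i)·P(T=j) for every cell.
  P(S=0)·P(T=0) = 1/8 × 1/2 = 1/16 = P(S=0,T=0) ✓
  P(S=0)·P(T=1) = 1/8 × 1/2 = 1/16 = P(S=0,T=1) ✓
  P(S=1)·P(T=0) = 1/2 × 1/2 = 1/4 = P(S=1,T=0) ✓
  P(S=1)·P(T=1) = 1/2 × 1/2 = 1/4 = P(S=1,T=1) ✓
  P(S=2)·P(T=0) = 3/8 × 1/2 = 3/16 = P(S=2,T=0) ✓
  P(S=2)·P(T=1) = 3/8 × 1/2 = 3/16 = P(S=2,T=1) ✓

Yes, S and T are independent: every cell factors, so I(S;T) = 0 bits.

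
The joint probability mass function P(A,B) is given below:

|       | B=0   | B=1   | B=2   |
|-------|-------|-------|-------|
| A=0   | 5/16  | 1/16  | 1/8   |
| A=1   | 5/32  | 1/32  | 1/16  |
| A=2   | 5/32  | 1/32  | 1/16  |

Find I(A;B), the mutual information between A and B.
Marginal P(A) (row sums):
  P(A=0) = 5/16 + 1/16 + 1/8 = 1/2
  P(A=1) = 5/32 + 1/32 + 1/16 = 1/4
  P(A=2) = 5/32 + 1/32 + 1/16 = 1/4
Marginal P(B) (column sums):
  P(B=0) = 5/16 + 5/32 + 5/32 = 5/8
  P(B=1) = 1/16 + 1/32 + 1/32 = 1/8
  P(B=2) = 1/8 + 1/16 + 1/16 = 1/4

H(A) = -[(1/2)·log₂(1/2) + (1/4)·log₂(1/4) + (1/4)·log₂(1/4)]
  = 0.5000 + 0.5000 + 0.5000
  = 1.5000 bits
H(B) = -[(5/8)·log₂(5/8) + (1/8)·log₂(1/8) + (1/4)·log₂(1/4)]
  = 0.4238 + 0.3750 + 0.5000
  = 1.2988 bits
H(A,B) = -[(5/16)·log₂(5/16) + (1/16)·log₂(1/16) + (1/8)·log₂(1/8) + (5/32)·log₂(5/32) + (1/32)·log₂(1/32) + (1/16)·log₂(1/16) + (5/32)·log₂(5/32) + (1/32)·log₂(1/32) + (1/16)·log₂(1/16)]
  = 0.5244 + 0.2500 + 0.3750 + 0.4184 + 0.1563 + 0.2500 + 0.4184 + 0.1563 + 0.2500
  = 2.7988 bits

I(A;B) = H(A) + H(B) - H(A,B)
  = 1.5000 + 1.2988 - 2.7988
  = 0.0000 bits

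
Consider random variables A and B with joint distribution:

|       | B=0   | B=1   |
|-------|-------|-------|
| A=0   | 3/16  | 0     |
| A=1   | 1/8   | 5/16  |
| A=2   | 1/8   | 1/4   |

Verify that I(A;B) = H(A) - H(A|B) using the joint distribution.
Left side, from I(A;B) = H(A) + H(B) - H(A,B):
Marginal P(A) (row sums):
  P(A=0) = 3/16 + 0 = 3/16
  P(A=1) = 1/8 + 5/16 = 7/16
  P(A=2) = 1/8 + 1/4 = 3/8
Marginal P(B) (column sums):
  P(B=0) = 3/16 + 1/8 + 1/8 = 7/16
  P(B=1) = 0 + 5/16 + 1/4 = 9/16

H(A) = -[(3/16)·log₂(3/16) + (7/16)·log₂(7/16) + (3/8)·log₂(3/8)]
  = 0.4528 + 0.5218 + 0.5306
  = 1.5052 bits
H(B) = -[(7/16)·log₂(7/16) + (9/16)·log₂(9/16)]
  = 0.5218 + 0.4669
  = 0.9887 bits
H(A,B) = -[(3/16)·log₂(3/16) + (1/8)·log₂(1/8) + (5/16)·log₂(5/16) + (1/8)·log₂(1/8) + (1/4)·log₂(1/4)]
  = 0.4528 + 0.3750 + 0.5244 + 0.3750 + 0.5000
  = 2.2272 bits

I(A;B) = H(A) + H(B) - H(A,B)
  = 1.5052 + 0.9887 - 2.2272
  = 0.2667 bits

Right side, with H(A|B) computed directly from the conditional probabilities:
H(A|B) = -Σ P(A,B)·log₂ P(A|B), where P(A|B) = P(A,B) / P(B)
  (cells with P(A,B) = 0 contribute 0)
  (A=0,B=0): P(A|B) = (3/16)/(7/16) = 3/7;  -(3/16)·log₂(3/7) = 0.2292
  (A=1,B=0): P(A|B) = (1/8)/(7/16) = 2/7;  -(1/8)·log₂(2/7) = 0.2259
  (A=1,B=1): P(A|B) = (5/16)/(9/16) = 5/9;  -(5/16)·log₂(5/9) = 0.2650
  (A=2,B=0): P(A|B) = (1/8)/(7/16) = 2/7;  -(1/8)·log₂(2/7) = 0.2259
  (A=2,B=1): P(A|B) = (1/4)/(9/16) = 4/9;  -(1/4)·log₂(4/9) = 0.2925
H(A|B) = 0.2292 + 0.2259 + 0.2650 + 0.2259 + 0.2925
  = 1.2385 bits
H(A) - H(A|B) = 1.5052 - 1.2385 = 0.2667 bits

Both sides equal 0.2667 bits, so I(A;B) = H(A) - H(A|B) ✓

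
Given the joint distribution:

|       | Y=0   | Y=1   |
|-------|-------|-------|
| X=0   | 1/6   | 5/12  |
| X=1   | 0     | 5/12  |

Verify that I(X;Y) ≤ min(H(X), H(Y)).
Marginal P(X) (row sums):
  P(X=0) = 1/6 + 5/12 = 7/12
  P(X=1) = 0 + 5/12 = 5/12
Marginal P(Y) (column sums):
  P(Y=0) = 1/6 + 0 = 1/6
  P(Y=1) = 5/12 + 5/12 = 5/6

H(X) = -[(7/12)·log₂(7/12) + (5/12)·log₂(5/12)]
  = 0.4536 + 0.5263
  = 0.9799 bits
H(Y) = -[(1/6)·log₂(1/6) + (5/6)·log₂(5/6)]
  = 0.4308 + 0.2192
  = 0.6500 bits
H(X,Y) = -[(1/6)·log₂(1/6) + (5/12)·log₂(5/12) + (5/12)·log₂(5/12)]
  = 0.4308 + 0.5263 + 0.5263
  = 1.4834 bits

I(X;Y) = H(X) + H(Y) - H(X,Y)
  = 0.9799 + 0.6500 - 1.4834
  = 0.1465 bits

min(H(X), H(Y)) = min(0.9799, 0.6500) = 0.6500 bits
Since 0.1465 ≤ 0.6500, the bound is satisfied ✓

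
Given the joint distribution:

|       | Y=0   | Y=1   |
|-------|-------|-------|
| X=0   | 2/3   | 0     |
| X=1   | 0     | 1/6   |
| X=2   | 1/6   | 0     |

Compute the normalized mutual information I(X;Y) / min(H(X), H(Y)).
Marginal P(X) (row sums):
  P(X=0) = 2/3 + 0 = 2/3
  P(X=1) = 0 + 1/6 = 1/6
  P(X=2) = 1/6 + 0 = 1/6
Marginal P(Y) (column sums):
  P(Y=0) = 2/3 + 0 + 1/6 = 5/6
  P(Y=1) = 0 + 1/6 + 0 = 1/6

H(X) = -[(2/3)·log₂(2/3) + (1/6)·log₂(1/6) + (1/6)·log₂(1/6)]
  = 0.3900 + 0.4308 + 0.4308
  = 1.2516 bits
H(Y) = -[(5/6)·log₂(5/6) + (1/6)·log₂(1/6)]
  = 0.2192 + 0.4308
  = 0.6500 bits
H(X,Y) = -[(2/3)·log₂(2/3) + (1/6)·log₂(1/6) + (1/6)·log₂(1/6)]
  = 0.3900 + 0.4308 + 0.4308
  = 1.2516 bits

I(X;Y) = H(X) + H(Y) - H(X,Y)
  = 1.2516 + 0.6500 - 1.2516
  = 0.6500 bits

min(H(X), H(Y)) = min(1.2516, 0.6500) = 0.6500 bits
Normalized MI = 0.6500 / 0.6500 = 1.0000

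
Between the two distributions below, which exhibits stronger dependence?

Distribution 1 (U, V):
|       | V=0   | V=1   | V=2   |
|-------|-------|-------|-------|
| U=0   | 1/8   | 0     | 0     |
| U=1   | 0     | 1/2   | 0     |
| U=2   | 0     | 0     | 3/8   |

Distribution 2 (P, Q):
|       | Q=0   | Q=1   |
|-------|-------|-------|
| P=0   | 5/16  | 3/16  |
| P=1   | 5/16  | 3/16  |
Distribution 1 (U, V):
Marginal P(U) (row sums):
  P(U=0) = 1/8 + 0 + 0 = 1/8
  P(U=1) = 0 + 1/2 + 0 = 1/2
  P(U=2) = 0 + 0 + 3/8 = 3/8
Marginal P(V) (column sums):
  P(V=0) = 1/8 + 0 + 0 = 1/8
  P(V=1) = 0 + 1/2 + 0 = 1/2
  P(V=2) = 0 + 0 + 3/8 = 3/8

H(U) = -[(1/8)·log₂(1/8) + (1/2)·log₂(1/2) + (3/8)·log₂(3/8)]
  = 0.3750 + 0.5000 + 0.5306
  = 1.4056 bits
H(V) = -[(1/8)·log₂(1/8) + (1/2)·log₂(1/2) + (3/8)·log₂(3/8)]
  = 0.3750 + 0.5000 + 0.5306
  = 1.4056 bits
H(U,V) = -[(1/8)·log₂(1/8) + (1/2)·log₂(1/2) + (3/8)·log₂(3/8)]
  = 0.3750 + 0.5000 + 0.5306
  = 1.4056 bits

I(U;V) = H(U) + H(V) - H(U,V)
  = 1.4056 + 1.4056 - 1.4056
  = 1.4056 bits

Distribution 2 (P, Q):
Marginal P(P) (row sums):
  P(P=0) = 5/16 + 3/16 = 1/2
  P(P=1) = 5/16 + 3/16 = 1/2
Marginal P(Q) (column sums):
  P(Q=0) = 5/16 + 5/16 = 5/8
  P(Q=1) = 3/16 + 3/16 = 3/8

H(P) = -[(1/2)·log₂(1/2) + (1/2)·log₂(1/2)]
  = 0.5000 + 0.5000
  = 1.0000 bits
H(Q) = -[(5/8)·log₂(5/8) + (3/8)·log₂(3/8)]
  = 0.4238 + 0.5306
  = 0.9544 bits
H(P,Q) = -[(5/16)·log₂(5/16) + (3/16)·log₂(3/16) + (5/16)·log₂(5/16) + (3/16)·log₂(3/16)]
  = 0.5244 + 0.4528 + 0.5244 + 0.4528
  = 1.9544 bits

I(P;Q) = H(P) + H(Q) - H(P,Q)
  = 1.0000 + 0.9544 - 1.9544
  = 0.0000 bits

I(U;V) = 1.4056 bits > I(P;Q) = 0.0000 bits, so (U, V) has the higher mutual information (stronger dependence).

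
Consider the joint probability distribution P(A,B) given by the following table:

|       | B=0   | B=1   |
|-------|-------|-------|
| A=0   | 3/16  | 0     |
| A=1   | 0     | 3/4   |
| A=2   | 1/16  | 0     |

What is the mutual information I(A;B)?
Marginal P(A) (row sums):
  P(A=0) = 3/16 + 0 = 3/16
  P(A=1) = 0 + 3/4 = 3/4
  P(A=2) = 1/16 + 0 = 1/16
Marginal P(B) (column sums):
  P(B=0) = 3/16 + 0 + 1/16 = 1/4
  P(B=1) = 0 + 3/4 + 0 = 3/4

H(A) = -[(3/16)·log₂(3/16) + (3/4)·log₂(3/4) + (1/16)·log₂(1/16)]
  = 0.4528 + 0.3113 + 0.2500
  = 1.0141 bits
H(B) = -[(1/4)·log₂(1/4) + (3/4)·log₂(3/4)]
  = 0.5000 + 0.3113
  = 0.8113 bits
H(A,B) = -[(3/16)·log₂(3/16) + (3/4)·log₂(3/4) + (1/16)·log₂(1/16)]
  = 0.4528 + 0.3113 + 0.2500
  = 1.0141 bits

I(A;B) = H(A) + H(B) - H(A,B)
  = 1.0141 + 0.8113 - 1.0141
  = 0.8113 bits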